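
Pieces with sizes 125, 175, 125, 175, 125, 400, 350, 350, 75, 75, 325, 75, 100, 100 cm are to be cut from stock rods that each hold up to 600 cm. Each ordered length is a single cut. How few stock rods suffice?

5

Total = 400 + 350 + 350 + 325 + 175 + 175 + 125 + 125 + 125 + 100 + 100 + 75 + 75 + 75 = 2575 cm.
Lower bound: ⌈2575/600⌉ = 5 stock rods.
A packing using 5 stock rods:
  stock rod 1: 400 + 175 = 575
  stock rod 2: 350 + 175 + 75 = 600
  stock rod 3: 350 + 125 + 125 = 600
  stock rod 4: 325 + 125 + 100 = 550
  stock rod 5: 100 + 75 + 75 = 250
This matches the lower bound, so 5 is optimal.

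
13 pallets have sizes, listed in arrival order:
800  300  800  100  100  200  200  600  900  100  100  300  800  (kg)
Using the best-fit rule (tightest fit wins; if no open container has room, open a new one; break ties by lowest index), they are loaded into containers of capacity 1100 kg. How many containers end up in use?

5

  800 → container 1 (new)  [load 800/1100]
  300 → container 1  [load 1100/1100]
  800 → container 2 (new)  [load 800/1100]
  100 → container 2  [load 900/1100]
  100 → container 2  [load 1000/1100]
  200 → container 3 (new)  [load 200/1100]
  200 → container 3  [load 400/1100]
  600 → container 3  [load 1000/1100]
  900 → container 4 (new)  [load 900/1100]
  100 → container 2  [load 1100/1100]
  100 → container 3  [load 1100/1100]
  300 → container 5 (new)  [load 300/1100]
  800 → container 5  [load 1100/1100]
5 containers opened.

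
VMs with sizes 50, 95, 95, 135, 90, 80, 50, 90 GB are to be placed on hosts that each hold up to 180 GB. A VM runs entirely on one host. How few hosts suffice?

Total = 135 + 95 + 95 + 90 + 90 + 80 + 50 + 50 = 685 GB.
Lower bound: ⌈685/180⌉ = 4 hosts.
A packing using 5 hosts:
  host 1: 135 = 135
  host 2: 95 + 80 = 175
  host 3: 95 + 50 = 145
  host 4: 90 + 90 = 180
  host 5: 50 = 50
No arrangement into 4 hosts stays within capacity, so 5 is optimal.

5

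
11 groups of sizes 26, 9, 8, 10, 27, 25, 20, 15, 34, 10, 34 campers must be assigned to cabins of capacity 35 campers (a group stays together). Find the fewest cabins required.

Total = 34 + 34 + 27 + 26 + 25 + 20 + 15 + 10 + 10 + 9 + 8 = 218 campers.
Lower bound: ⌈218/35⌉ = 7 cabins.
A packing using 7 cabins:
  cabin 1: 34 = 34
  cabin 2: 34 = 34
  cabin 3: 27 + 8 = 35
  cabin 4: 26 + 9 = 35
  cabin 5: 25 + 10 = 35
  cabin 6: 20 + 15 = 35
  cabin 7: 10 = 10
This matches the lower bound, so 7 is optimal.

7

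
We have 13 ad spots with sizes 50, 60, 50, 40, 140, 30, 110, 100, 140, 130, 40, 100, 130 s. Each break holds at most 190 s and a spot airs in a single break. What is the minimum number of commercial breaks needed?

7

Total = 140 + 140 + 130 + 130 + 110 + 100 + 100 + 60 + 50 + 50 + 40 + 40 + 30 = 1120 s.
Lower bound: ⌈1120/190⌉ = 6 commercial breaks.
Also, 7 ad spots each exceed 95 s, and no two of those can share a break, so at least 7 commercial breaks are needed.
A packing using 7 commercial breaks:
  break 1: 140 + 50 = 190
  break 2: 140 + 50 = 190
  break 3: 130 + 60 = 190
  break 4: 130 + 40 = 170
  break 5: 110 + 40 + 30 = 180
  break 6: 100 = 100
  break 7: 100 = 100
This matches the lower bound, so 7 is optimal.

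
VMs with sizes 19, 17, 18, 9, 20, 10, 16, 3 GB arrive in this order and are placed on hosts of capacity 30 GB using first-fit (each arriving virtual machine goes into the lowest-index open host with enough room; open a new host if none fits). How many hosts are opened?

5

  19 → host 1 (new)  [load 19/30]
  17 → host 2 (new)  [load 17/30]
  18 → host 3 (new)  [load 18/30]
  9 → host 1  [load 28/30]
  20 → host 4 (new)  [load 20/30]
  10 → host 2  [load 27/30]
  16 → host 5 (new)  [load 16/30]
  3 → host 2  [load 30/30]
5 hosts opened.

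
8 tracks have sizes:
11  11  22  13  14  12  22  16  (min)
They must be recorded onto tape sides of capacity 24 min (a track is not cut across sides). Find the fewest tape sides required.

Total = 22 + 22 + 16 + 14 + 13 + 12 + 11 + 11 = 121 min.
Lower bound: ⌈121/24⌉ = 6 tape sides.
A packing using 6 tape sides:
  side 1: 22 = 22
  side 2: 22 = 22
  side 3: 16 = 16
  side 4: 14 = 14
  side 5: 13 + 11 = 24
  side 6: 12 + 11 = 23
This matches the lower bound, so 6 is optimal.

6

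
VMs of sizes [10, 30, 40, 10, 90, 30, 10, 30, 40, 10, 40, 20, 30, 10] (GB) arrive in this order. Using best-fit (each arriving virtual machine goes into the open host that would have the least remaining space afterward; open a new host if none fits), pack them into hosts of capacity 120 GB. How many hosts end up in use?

  10 → host 1 (new)  [load 10/120]
  30 → host 1  [load 40/120]
  40 → host 1  [load 80/120]
  10 → host 1  [load 90/120]
  90 → host 2 (new)  [load 90/120]
  30 → host 1  [load 120/120]
  10 → host 2  [load 100/120]
  30 → host 3 (new)  [load 30/120]
  40 → host 3  [load 70/120]
  10 → host 2  [load 110/120]
  40 → host 3  [load 110/120]
  20 → host 4 (new)  [load 20/120]
  30 → host 4  [load 50/120]
  10 → host 2  [load 120/120]
4 hosts opened.

4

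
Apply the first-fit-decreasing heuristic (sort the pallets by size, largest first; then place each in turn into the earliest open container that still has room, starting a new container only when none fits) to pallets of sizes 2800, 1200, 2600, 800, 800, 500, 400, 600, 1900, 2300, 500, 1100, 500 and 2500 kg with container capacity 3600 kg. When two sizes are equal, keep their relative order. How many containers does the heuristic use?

Sorted descending: 2800, 2600, 2500, 2300, 1900, 1200, 1100, 800, 800, 600, 500, 500, 500, 400.
  2800 → container 1 (new)  [load 2800/3600]
  2600 → container 2 (new)  [load 2600/3600]
  2500 → container 3 (new)  [load 2500/3600]
  2300 → container 4 (new)  [load 2300/3600]
  1900 → container 5 (new)  [load 1900/3600]
  1200 → container 4  [load 3500/3600]
  1100 → container 3  [load 3600/3600]
  800 → container 1  [load 3600/3600]
  800 → container 2  [load 3400/3600]
  600 → container 5  [load 2500/3600]
  500 → container 5  [load 3000/3600]
  500 → container 5  [load 3500/3600]
  500 → container 6 (new)  [load 500/3600]
  400 → container 6  [load 900/3600]
6 containers opened.

6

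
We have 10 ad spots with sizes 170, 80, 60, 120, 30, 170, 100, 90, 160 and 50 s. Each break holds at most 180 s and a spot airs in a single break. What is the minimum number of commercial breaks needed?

6

Total = 170 + 170 + 160 + 120 + 100 + 90 + 80 + 60 + 50 + 30 = 1030 s.
Lower bound: ⌈1030/180⌉ = 6 commercial breaks.
A packing using 6 commercial breaks:
  break 1: 170 = 170
  break 2: 170 = 170
  break 3: 160 = 160
  break 4: 120 + 60 = 180
  break 5: 100 + 80 = 180
  break 6: 90 + 50 + 30 = 170
This matches the lower bound, so 6 is optimal.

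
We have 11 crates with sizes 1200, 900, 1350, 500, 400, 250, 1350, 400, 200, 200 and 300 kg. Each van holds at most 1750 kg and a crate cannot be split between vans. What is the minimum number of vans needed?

Total = 1350 + 1350 + 1200 + 900 + 500 + 400 + 400 + 300 + 250 + 200 + 200 = 7050 kg.
Lower bound: ⌈7050/1750⌉ = 5 vans.
A packing using 5 vans:
  van 1: 1350 + 400 = 1750
  van 2: 1350 + 400 = 1750
  van 3: 1200 + 500 = 1700
  van 4: 900 + 300 + 250 + 200 = 1650
  van 5: 200 = 200
This matches the lower bound, so 5 is optimal.

5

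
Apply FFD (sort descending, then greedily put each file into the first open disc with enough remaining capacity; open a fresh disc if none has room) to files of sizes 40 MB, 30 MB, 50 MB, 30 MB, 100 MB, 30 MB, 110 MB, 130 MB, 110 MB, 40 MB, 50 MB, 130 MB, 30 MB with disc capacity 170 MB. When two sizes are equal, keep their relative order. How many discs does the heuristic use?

Sorted descending: 130, 130, 110, 110, 100, 50, 50, 40, 40, 30, 30, 30, 30.
  130 → disc 1 (new)  [load 130/170]
  130 → disc 2 (new)  [load 130/170]
  110 → disc 3 (new)  [load 110/170]
  110 → disc 4 (new)  [load 110/170]
  100 → disc 5 (new)  [load 100/170]
  50 → disc 3  [load 160/170]
  50 → disc 4  [load 160/170]
  40 → disc 1  [load 170/170]
  40 → disc 2  [load 170/170]
  30 → disc 5  [load 130/170]
  30 → disc 5  [load 160/170]
  30 → disc 6 (new)  [load 30/170]
  30 → disc 6  [load 60/170]
6 discs opened.

6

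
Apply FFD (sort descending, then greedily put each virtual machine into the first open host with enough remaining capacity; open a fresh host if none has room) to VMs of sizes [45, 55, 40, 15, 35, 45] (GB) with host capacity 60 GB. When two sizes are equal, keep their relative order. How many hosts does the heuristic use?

5

Sorted descending: 55, 45, 45, 40, 35, 15.
  55 → host 1 (new)  [load 55/60]
  45 → host 2 (new)  [load 45/60]
  45 → host 3 (new)  [load 45/60]
  40 → host 4 (new)  [load 40/60]
  35 → host 5 (new)  [load 35/60]
  15 → host 2  [load 60/60]
5 hosts opened.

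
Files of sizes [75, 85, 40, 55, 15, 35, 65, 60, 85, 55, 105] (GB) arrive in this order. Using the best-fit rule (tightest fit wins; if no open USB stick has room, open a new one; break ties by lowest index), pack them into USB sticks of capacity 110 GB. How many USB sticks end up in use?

8

  75 → USB stick 1 (new)  [load 75/110]
  85 → USB stick 2 (new)  [load 85/110]
  40 → USB stick 3 (new)  [load 40/110]
  55 → USB stick 3  [load 95/110]
  15 → USB stick 3  [load 110/110]
  35 → USB stick 1  [load 110/110]
  65 → USB stick 4 (new)  [load 65/110]
  60 → USB stick 5 (new)  [load 60/110]
  85 → USB stick 6 (new)  [load 85/110]
  55 → USB stick 7 (new)  [load 55/110]
  105 → USB stick 8 (new)  [load 105/110]
8 USB sticks opened.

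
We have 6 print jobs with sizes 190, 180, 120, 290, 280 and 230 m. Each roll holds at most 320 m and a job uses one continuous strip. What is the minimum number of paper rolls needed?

5

Total = 290 + 280 + 230 + 190 + 180 + 120 = 1290 m.
Lower bound: ⌈1290/320⌉ = 5 paper rolls.
A packing using 5 paper rolls:
  roll 1: 290 = 290
  roll 2: 280 = 280
  roll 3: 230 = 230
  roll 4: 190 + 120 = 310
  roll 5: 180 = 180
This matches the lower bound, so 5 is optimal.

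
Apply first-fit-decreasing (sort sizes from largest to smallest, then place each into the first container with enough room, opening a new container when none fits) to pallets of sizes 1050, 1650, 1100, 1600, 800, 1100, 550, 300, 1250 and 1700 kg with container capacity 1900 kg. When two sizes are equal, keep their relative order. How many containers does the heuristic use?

Sorted descending: 1700, 1650, 1600, 1250, 1100, 1100, 1050, 800, 550, 300.
  1700 → container 1 (new)  [load 1700/1900]
  1650 → container 2 (new)  [load 1650/1900]
  1600 → container 3 (new)  [load 1600/1900]
  1250 → container 4 (new)  [load 1250/1900]
  1100 → container 5 (new)  [load 1100/1900]
  1100 → container 6 (new)  [load 1100/1900]
  1050 → container 7 (new)  [load 1050/1900]
  800 → container 5  [load 1900/1900]
  550 → container 4  [load 1800/1900]
  300 → container 3  [load 1900/1900]
7 containers opened.

7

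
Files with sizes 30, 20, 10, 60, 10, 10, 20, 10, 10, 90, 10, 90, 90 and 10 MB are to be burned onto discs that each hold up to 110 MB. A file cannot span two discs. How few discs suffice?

5

Total = 90 + 90 + 90 + 60 + 30 + 20 + 20 + 10 + 10 + 10 + 10 + 10 + 10 + 10 = 470 MB.
Lower bound: ⌈470/110⌉ = 5 discs.
A packing using 5 discs:
  disc 1: 90 + 20 = 110
  disc 2: 90 + 20 = 110
  disc 3: 90 + 10 + 10 = 110
  disc 4: 60 + 30 + 10 + 10 = 110
  disc 5: 10 + 10 + 10 = 30
This matches the lower bound, so 5 is optimal.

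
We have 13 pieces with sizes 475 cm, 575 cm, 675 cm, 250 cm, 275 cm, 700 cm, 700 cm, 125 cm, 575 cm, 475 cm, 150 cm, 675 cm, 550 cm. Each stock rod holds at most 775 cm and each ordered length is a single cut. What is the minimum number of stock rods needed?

9

Total = 700 + 700 + 675 + 675 + 575 + 575 + 550 + 475 + 475 + 275 + 250 + 150 + 125 = 6200 cm.
Lower bound: ⌈6200/775⌉ = 8 stock rods.
Also, 9 pieces each exceed 775/2 cm, and no two of those can share a stock rod, so at least 9 stock rods are needed.
A packing using 9 stock rods:
  stock rod 1: 700 = 700
  stock rod 2: 700 = 700
  stock rod 3: 675 = 675
  stock rod 4: 675 = 675
  stock rod 5: 575 + 150 = 725
  stock rod 6: 575 + 125 = 700
  stock rod 7: 550 = 550
  stock rod 8: 475 + 275 = 750
  stock rod 9: 475 + 250 = 725
This matches the lower bound, so 9 is optimal.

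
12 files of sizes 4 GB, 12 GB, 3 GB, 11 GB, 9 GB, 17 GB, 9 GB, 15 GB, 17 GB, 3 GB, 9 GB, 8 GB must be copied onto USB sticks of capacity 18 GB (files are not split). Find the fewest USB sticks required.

7

Total = 17 + 17 + 15 + 12 + 11 + 9 + 9 + 9 + 8 + 4 + 3 + 3 = 117 GB.
Lower bound: ⌈117/18⌉ = 7 USB sticks.
A packing using 7 USB sticks:
  USB stick 1: 17 = 17
  USB stick 2: 17 = 17
  USB stick 3: 15 + 3 = 18
  USB stick 4: 12 + 4 = 16
  USB stick 5: 11 + 3 = 14
  USB stick 6: 9 + 9 = 18
  USB stick 7: 9 + 8 = 17
This matches the lower bound, so 7 is optimal.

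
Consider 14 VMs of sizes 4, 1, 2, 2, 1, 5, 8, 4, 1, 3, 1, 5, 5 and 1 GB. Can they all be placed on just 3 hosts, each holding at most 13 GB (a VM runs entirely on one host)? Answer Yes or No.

No

Total = 43 GB; ⌈43/13⌉ = 4.
At least 4 hosts are required, but only 3 are allowed.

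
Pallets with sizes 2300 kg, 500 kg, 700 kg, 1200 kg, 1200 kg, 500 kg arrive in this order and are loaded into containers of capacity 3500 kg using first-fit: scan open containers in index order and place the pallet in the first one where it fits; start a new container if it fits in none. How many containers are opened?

  2300 → container 1 (new)  [load 2300/3500]
  500 → container 1  [load 2800/3500]
  700 → container 1  [load 3500/3500]
  1200 → container 2 (new)  [load 1200/3500]
  1200 → container 2  [load 2400/3500]
  500 → container 2  [load 2900/3500]
2 containers opened.

2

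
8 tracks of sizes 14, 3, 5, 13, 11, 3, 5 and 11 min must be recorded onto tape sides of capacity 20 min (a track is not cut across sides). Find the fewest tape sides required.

Total = 14 + 13 + 11 + 11 + 5 + 5 + 3 + 3 = 65 min.
Lower bound: ⌈65/20⌉ = 4 tape sides.
A packing using 4 tape sides:
  side 1: 14 + 5 = 19
  side 2: 13 + 5 = 18
  side 3: 11 + 3 + 3 = 17
  side 4: 11 = 11
This matches the lower bound, so 4 is optimal.

4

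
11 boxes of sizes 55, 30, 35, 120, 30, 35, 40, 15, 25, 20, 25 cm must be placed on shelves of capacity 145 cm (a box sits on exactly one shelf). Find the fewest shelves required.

Total = 120 + 55 + 40 + 35 + 35 + 30 + 30 + 25 + 25 + 20 + 15 = 430 cm.
Lower bound: ⌈430/145⌉ = 3 shelves.
A packing using 3 shelves:
  shelf 1: 120 + 25 = 145
  shelf 2: 55 + 40 + 35 + 15 = 145
  shelf 3: 35 + 30 + 30 + 25 + 20 = 140
This matches the lower bound, so 3 is optimal.

3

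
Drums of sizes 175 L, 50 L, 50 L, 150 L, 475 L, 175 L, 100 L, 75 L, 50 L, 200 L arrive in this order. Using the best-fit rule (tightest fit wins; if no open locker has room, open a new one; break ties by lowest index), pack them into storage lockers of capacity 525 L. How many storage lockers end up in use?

  175 → locker 1 (new)  [load 175/525]
  50 → locker 1  [load 225/525]
  50 → locker 1  [load 275/525]
  150 → locker 1  [load 425/525]
  475 → locker 2 (new)  [load 475/525]
  175 → locker 3 (new)  [load 175/525]
  100 → locker 1  [load 525/525]
  75 → locker 3  [load 250/525]
  50 → locker 2  [load 525/525]
  200 → locker 3  [load 450/525]
3 storage lockers opened.

3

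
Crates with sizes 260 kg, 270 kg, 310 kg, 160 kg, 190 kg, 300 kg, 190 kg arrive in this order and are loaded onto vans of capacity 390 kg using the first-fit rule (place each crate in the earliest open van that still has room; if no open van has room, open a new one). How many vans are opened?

6

  260 → van 1 (new)  [load 260/390]
  270 → van 2 (new)  [load 270/390]
  310 → van 3 (new)  [load 310/390]
  160 → van 4 (new)  [load 160/390]
  190 → van 4  [load 350/390]
  300 → van 5 (new)  [load 300/390]
  190 → van 6 (new)  [load 190/390]
6 vans opened.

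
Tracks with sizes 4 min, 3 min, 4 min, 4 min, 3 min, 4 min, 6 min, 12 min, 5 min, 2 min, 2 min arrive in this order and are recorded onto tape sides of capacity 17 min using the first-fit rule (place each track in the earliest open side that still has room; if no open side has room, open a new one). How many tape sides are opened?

3

  4 → side 1 (new)  [load 4/17]
  3 → side 1  [load 7/17]
  4 → side 1  [load 11/17]
  4 → side 1  [load 15/17]
  3 → side 2 (new)  [load 3/17]
  4 → side 2  [load 7/17]
  6 → side 2  [load 13/17]
  12 → side 3 (new)  [load 12/17]
  5 → side 3  [load 17/17]
  2 → side 1  [load 17/17]
  2 → side 2  [load 15/17]
3 tape sides opened.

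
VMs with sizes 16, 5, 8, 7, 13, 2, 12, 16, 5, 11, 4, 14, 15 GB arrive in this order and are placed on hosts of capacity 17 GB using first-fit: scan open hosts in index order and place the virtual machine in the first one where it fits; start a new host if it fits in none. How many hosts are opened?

9

  16 → host 1 (new)  [load 16/17]
  5 → host 2 (new)  [load 5/17]
  8 → host 2  [load 13/17]
  7 → host 3 (new)  [load 7/17]
  13 → host 4 (new)  [load 13/17]
  2 → host 2  [load 15/17]
  12 → host 5 (new)  [load 12/17]
  16 → host 6 (new)  [load 16/17]
  5 → host 3  [load 12/17]
  11 → host 7 (new)  [load 11/17]
  4 → host 3  [load 16/17]
  14 → host 8 (new)  [load 14/17]
  15 → host 9 (new)  [load 15/17]
9 hosts opened.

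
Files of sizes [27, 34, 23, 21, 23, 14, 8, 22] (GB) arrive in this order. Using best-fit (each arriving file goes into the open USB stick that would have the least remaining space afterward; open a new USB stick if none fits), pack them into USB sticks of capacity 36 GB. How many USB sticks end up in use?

6

  27 → USB stick 1 (new)  [load 27/36]
  34 → USB stick 2 (new)  [load 34/36]
  23 → USB stick 3 (new)  [load 23/36]
  21 → USB stick 4 (new)  [load 21/36]
  23 → USB stick 5 (new)  [load 23/36]
  14 → USB stick 4  [load 35/36]
  8 → USB stick 1  [load 35/36]
  22 → USB stick 6 (new)  [load 22/36]
6 USB sticks opened.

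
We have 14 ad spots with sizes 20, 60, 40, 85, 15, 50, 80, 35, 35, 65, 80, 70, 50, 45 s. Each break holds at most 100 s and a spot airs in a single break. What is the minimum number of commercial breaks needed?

8

Total = 85 + 80 + 80 + 70 + 65 + 60 + 50 + 50 + 45 + 40 + 35 + 35 + 20 + 15 = 730 s.
Lower bound: ⌈730/100⌉ = 8 commercial breaks.
A packing using 8 commercial breaks:
  break 1: 85 + 15 = 100
  break 2: 80 + 20 = 100
  break 3: 80 = 80
  break 4: 70 = 70
  break 5: 65 + 35 = 100
  break 6: 60 + 40 = 100
  break 7: 50 + 50 = 100
  break 8: 45 + 35 = 80
This matches the lower bound, so 8 is optimal.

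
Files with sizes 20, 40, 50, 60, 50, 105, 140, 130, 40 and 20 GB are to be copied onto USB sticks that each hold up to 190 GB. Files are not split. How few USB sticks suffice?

4

Total = 140 + 130 + 105 + 60 + 50 + 50 + 40 + 40 + 20 + 20 = 655 GB.
Lower bound: ⌈655/190⌉ = 4 USB sticks.
A packing using 4 USB sticks:
  USB stick 1: 140 + 50 = 190
  USB stick 2: 130 + 60 = 190
  USB stick 3: 105 + 50 + 20 = 175
  USB stick 4: 40 + 40 + 20 = 100
This matches the lower bound, so 4 is optimal.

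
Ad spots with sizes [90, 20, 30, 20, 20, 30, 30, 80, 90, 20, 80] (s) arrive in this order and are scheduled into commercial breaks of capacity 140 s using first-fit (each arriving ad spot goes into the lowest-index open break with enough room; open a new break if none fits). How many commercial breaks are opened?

  90 → break 1 (new)  [load 90/140]
  20 → break 1  [load 110/140]
  30 → break 1  [load 140/140]
  20 → break 2 (new)  [load 20/140]
  20 → break 2  [load 40/140]
  30 → break 2  [load 70/140]
  30 → break 2  [load 100/140]
  80 → break 3 (new)  [load 80/140]
  90 → break 4 (new)  [load 90/140]
  20 → break 2  [load 120/140]
  80 → break 5 (new)  [load 80/140]
5 commercial breaks opened.

5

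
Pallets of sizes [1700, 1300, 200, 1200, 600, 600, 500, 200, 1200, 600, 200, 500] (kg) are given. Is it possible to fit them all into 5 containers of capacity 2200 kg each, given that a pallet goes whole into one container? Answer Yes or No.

Yes

A valid assignment using 5 containers:
  container 1: 1700 + 500 = 2200
  container 2: 1300 + 600 + 200 = 2100
  container 3: 1200 + 600 + 200 + 200 = 2200
  container 4: 1200 + 600 = 1800
  container 5: 500 = 500
Every load is within 2200 kg, so 5 containers suffice.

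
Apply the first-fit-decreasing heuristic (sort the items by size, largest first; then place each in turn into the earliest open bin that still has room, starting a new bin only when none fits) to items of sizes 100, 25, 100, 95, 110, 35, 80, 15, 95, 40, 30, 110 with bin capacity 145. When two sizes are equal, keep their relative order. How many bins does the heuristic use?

Sorted descending: 110, 110, 100, 100, 95, 95, 80, 40, 35, 30, 25, 15.
  110 → bin 1 (new)  [load 110/145]
  110 → bin 2 (new)  [load 110/145]
  100 → bin 3 (new)  [load 100/145]
  100 → bin 4 (new)  [load 100/145]
  95 → bin 5 (new)  [load 95/145]
  95 → bin 6 (new)  [load 95/145]
  80 → bin 7 (new)  [load 80/145]
  40 → bin 3  [load 140/145]
  35 → bin 1  [load 145/145]
  30 → bin 2  [load 140/145]
  25 → bin 4  [load 125/145]
  15 → bin 4  [load 140/145]
7 bins opened.

7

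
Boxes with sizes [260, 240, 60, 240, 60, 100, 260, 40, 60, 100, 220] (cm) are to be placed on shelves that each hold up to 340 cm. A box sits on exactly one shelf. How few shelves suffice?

5

Total = 260 + 260 + 240 + 240 + 220 + 100 + 100 + 60 + 60 + 60 + 40 = 1640 cm.
Lower bound: ⌈1640/340⌉ = 5 shelves.
A packing using 5 shelves:
  shelf 1: 260 + 60 = 320
  shelf 2: 260 + 60 = 320
  shelf 3: 240 + 100 = 340
  shelf 4: 240 + 100 = 340
  shelf 5: 220 + 60 + 40 = 320
This matches the lower bound, so 5 is optimal.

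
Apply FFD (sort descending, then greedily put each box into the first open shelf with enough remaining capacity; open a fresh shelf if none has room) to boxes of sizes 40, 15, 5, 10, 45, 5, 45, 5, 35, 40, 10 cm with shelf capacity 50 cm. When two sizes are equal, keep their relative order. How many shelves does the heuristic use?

Sorted descending: 45, 45, 40, 40, 35, 15, 10, 10, 5, 5, 5.
  45 → shelf 1 (new)  [load 45/50]
  45 → shelf 2 (new)  [load 45/50]
  40 → shelf 3 (new)  [load 40/50]
  40 → shelf 4 (new)  [load 40/50]
  35 → shelf 5 (new)  [load 35/50]
  15 → shelf 5  [load 50/50]
  10 → shelf 3  [load 50/50]
  10 → shelf 4  [load 50/50]
  5 → shelf 1  [load 50/50]
  5 → shelf 2  [load 50/50]
  5 → shelf 6 (new)  [load 5/50]
6 shelves opened.

6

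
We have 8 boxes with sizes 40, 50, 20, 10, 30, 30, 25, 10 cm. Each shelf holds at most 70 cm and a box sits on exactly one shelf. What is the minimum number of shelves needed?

4

Total = 50 + 40 + 30 + 30 + 25 + 20 + 10 + 10 = 215 cm.
Lower bound: ⌈215/70⌉ = 4 shelves.
A packing using 4 shelves:
  shelf 1: 50 + 20 = 70
  shelf 2: 40 + 30 = 70
  shelf 3: 30 + 25 + 10 = 65
  shelf 4: 10 = 10
This matches the lower bound, so 4 is optimal.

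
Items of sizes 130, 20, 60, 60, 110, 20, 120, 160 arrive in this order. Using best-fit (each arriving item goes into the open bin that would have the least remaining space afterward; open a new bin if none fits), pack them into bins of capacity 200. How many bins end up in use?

  130 → bin 1 (new)  [load 130/200]
  20 → bin 1  [load 150/200]
  60 → bin 2 (new)  [load 60/200]
  60 → bin 2  [load 120/200]
  110 → bin 3 (new)  [load 110/200]
  20 → bin 1  [load 170/200]
  120 → bin 4 (new)  [load 120/200]
  160 → bin 5 (new)  [load 160/200]
5 bins opened.

5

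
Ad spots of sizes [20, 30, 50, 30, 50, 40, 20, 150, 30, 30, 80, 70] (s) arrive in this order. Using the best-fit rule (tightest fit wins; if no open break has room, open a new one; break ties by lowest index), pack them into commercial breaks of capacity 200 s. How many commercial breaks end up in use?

4

  20 → break 1 (new)  [load 20/200]
  30 → break 1  [load 50/200]
  50 → break 1  [load 100/200]
  30 → break 1  [load 130/200]
  50 → break 1  [load 180/200]
  40 → break 2 (new)  [load 40/200]
  20 → break 1  [load 200/200]
  150 → break 2  [load 190/200]
  30 → break 3 (new)  [load 30/200]
  30 → break 3  [load 60/200]
  80 → break 3  [load 140/200]
  70 → break 4 (new)  [load 70/200]
4 commercial breaks opened.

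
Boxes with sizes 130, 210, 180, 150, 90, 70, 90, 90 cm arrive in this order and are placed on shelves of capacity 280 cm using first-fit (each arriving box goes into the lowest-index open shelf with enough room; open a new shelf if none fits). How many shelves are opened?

4

  130 → shelf 1 (new)  [load 130/280]
  210 → shelf 2 (new)  [load 210/280]
  180 → shelf 3 (new)  [load 180/280]
  150 → shelf 1  [load 280/280]
  90 → shelf 3  [load 270/280]
  70 → shelf 2  [load 280/280]
  90 → shelf 4 (new)  [load 90/280]
  90 → shelf 4  [load 180/280]
4 shelves opened.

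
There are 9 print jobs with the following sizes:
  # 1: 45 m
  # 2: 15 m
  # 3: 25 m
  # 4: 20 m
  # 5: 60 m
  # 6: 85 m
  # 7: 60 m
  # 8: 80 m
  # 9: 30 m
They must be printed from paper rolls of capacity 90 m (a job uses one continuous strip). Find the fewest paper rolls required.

Total = 85 + 80 + 60 + 60 + 45 + 30 + 25 + 20 + 15 = 420 m.
Lower bound: ⌈420/90⌉ = 5 paper rolls.
A packing using 5 paper rolls:
  roll 1: 85 = 85
  roll 2: 80 = 80
  roll 3: 60 + 30 = 90
  roll 4: 60 + 25 = 85
  roll 5: 45 + 20 + 15 = 80
This matches the lower bound, so 5 is optimal.

5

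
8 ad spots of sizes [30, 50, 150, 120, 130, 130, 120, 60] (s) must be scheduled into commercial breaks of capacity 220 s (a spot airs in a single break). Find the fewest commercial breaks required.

5

Total = 150 + 130 + 130 + 120 + 120 + 60 + 50 + 30 = 790 s.
Lower bound: ⌈790/220⌉ = 4 commercial breaks.
Also, 5 ad spots each exceed 110 s, and no two of those can share a break, so at least 5 commercial breaks are needed.
A packing using 5 commercial breaks:
  break 1: 150 + 60 = 210
  break 2: 130 + 50 + 30 = 210
  break 3: 130 = 130
  break 4: 120 = 120
  break 5: 120 = 120
This matches the lower bound, so 5 is optimal.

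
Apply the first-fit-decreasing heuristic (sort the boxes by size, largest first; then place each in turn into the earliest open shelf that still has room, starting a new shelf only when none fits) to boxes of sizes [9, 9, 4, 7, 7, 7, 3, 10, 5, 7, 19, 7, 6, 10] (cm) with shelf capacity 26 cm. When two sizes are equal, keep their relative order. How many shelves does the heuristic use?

Sorted descending: 19, 10, 10, 9, 9, 7, 7, 7, 7, 7, 6, 5, 4, 3.
  19 → shelf 1 (new)  [load 19/26]
  10 → shelf 2 (new)  [load 10/26]
  10 → shelf 2  [load 20/26]
  9 → shelf 3 (new)  [load 9/26]
  9 → shelf 3  [load 18/26]
  7 → shelf 1  [load 26/26]
  7 → shelf 3  [load 25/26]
  7 → shelf 4 (new)  [load 7/26]
  7 → shelf 4  [load 14/26]
  7 → shelf 4  [load 21/26]
  6 → shelf 2  [load 26/26]
  5 → shelf 4  [load 26/26]
  4 → shelf 5 (new)  [load 4/26]
  3 → shelf 5  [load 7/26]
5 shelves opened.

5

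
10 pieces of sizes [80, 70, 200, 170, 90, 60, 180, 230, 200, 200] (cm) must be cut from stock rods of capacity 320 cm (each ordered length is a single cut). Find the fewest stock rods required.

Total = 230 + 200 + 200 + 200 + 180 + 170 + 90 + 80 + 70 + 60 = 1480 cm.
Lower bound: ⌈1480/320⌉ = 5 stock rods.
Also, 6 pieces each exceed 160 cm, and no two of those can share a stock rod, so at least 6 stock rods are needed.
A packing using 6 stock rods:
  stock rod 1: 230 + 90 = 320
  stock rod 2: 200 + 80 = 280
  stock rod 3: 200 + 70 = 270
  stock rod 4: 200 + 60 = 260
  stock rod 5: 180 = 180
  stock rod 6: 170 = 170
This matches the lower bound, so 6 is optimal.

6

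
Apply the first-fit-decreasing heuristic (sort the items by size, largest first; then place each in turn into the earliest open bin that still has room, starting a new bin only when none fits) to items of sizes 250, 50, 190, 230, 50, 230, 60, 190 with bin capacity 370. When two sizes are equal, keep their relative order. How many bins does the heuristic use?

Sorted descending: 250, 230, 230, 190, 190, 60, 50, 50.
  250 → bin 1 (new)  [load 250/370]
  230 → bin 2 (new)  [load 230/370]
  230 → bin 3 (new)  [load 230/370]
  190 → bin 4 (new)  [load 190/370]
  190 → bin 5 (new)  [load 190/370]
  60 → bin 1  [load 310/370]
  50 → bin 1  [load 360/370]
  50 → bin 2  [load 280/370]
5 bins opened.

5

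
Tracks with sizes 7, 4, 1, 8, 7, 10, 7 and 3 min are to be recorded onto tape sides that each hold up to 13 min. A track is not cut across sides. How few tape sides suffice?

5

Total = 10 + 8 + 7 + 7 + 7 + 4 + 3 + 1 = 47 min.
Lower bound: ⌈47/13⌉ = 4 tape sides.
Also, 5 tracks each exceed 13/2 min, and no two of those can share a side, so at least 5 tape sides are needed.
A packing using 5 tape sides:
  side 1: 10 + 3 = 13
  side 2: 8 + 4 + 1 = 13
  side 3: 7 = 7
  side 4: 7 = 7
  side 5: 7 = 7
This matches the lower bound, so 5 is optimal.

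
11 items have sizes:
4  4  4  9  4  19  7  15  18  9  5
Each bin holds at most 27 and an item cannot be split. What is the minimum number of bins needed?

Total = 19 + 18 + 15 + 9 + 9 + 7 + 5 + 4 + 4 + 4 + 4 = 98.
Lower bound: ⌈98/27⌉ = 4 bins.
A packing using 4 bins:
  bin 1: 19 + 7 = 26
  bin 2: 18 + 9 = 27
  bin 3: 15 + 9 = 24
  bin 4: 5 + 4 + 4 + 4 + 4 = 21
This matches the lower bound, so 4 is optimal.

4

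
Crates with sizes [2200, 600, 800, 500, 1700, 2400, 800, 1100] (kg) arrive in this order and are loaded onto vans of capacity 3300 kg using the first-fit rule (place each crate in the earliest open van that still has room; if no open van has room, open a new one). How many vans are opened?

  2200 → van 1 (new)  [load 2200/3300]
  600 → van 1  [load 2800/3300]
  800 → van 2 (new)  [load 800/3300]
  500 → van 1  [load 3300/3300]
  1700 → van 2  [load 2500/3300]
  2400 → van 3 (new)  [load 2400/3300]
  800 → van 2  [load 3300/3300]
  1100 → van 4 (new)  [load 1100/3300]
4 vans opened.

4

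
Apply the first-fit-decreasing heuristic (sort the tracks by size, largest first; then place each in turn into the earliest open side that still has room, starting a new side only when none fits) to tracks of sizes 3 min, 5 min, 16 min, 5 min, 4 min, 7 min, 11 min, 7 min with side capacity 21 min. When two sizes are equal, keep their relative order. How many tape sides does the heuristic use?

3

Sorted descending: 16, 11, 7, 7, 5, 5, 4, 3.
  16 → side 1 (new)  [load 16/21]
  11 → side 2 (new)  [load 11/21]
  7 → side 2  [load 18/21]
  7 → side 3 (new)  [load 7/21]
  5 → side 1  [load 21/21]
  5 → side 3  [load 12/21]
  4 → side 3  [load 16/21]
  3 → side 2  [load 21/21]
3 tape sides opened.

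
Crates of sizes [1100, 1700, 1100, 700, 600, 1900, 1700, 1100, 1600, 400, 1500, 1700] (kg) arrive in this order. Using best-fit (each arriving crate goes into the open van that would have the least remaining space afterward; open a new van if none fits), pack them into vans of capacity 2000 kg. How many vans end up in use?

  1100 → van 1 (new)  [load 1100/2000]
  1700 → van 2 (new)  [load 1700/2000]
  1100 → van 3 (new)  [load 1100/2000]
  700 → van 1  [load 1800/2000]
  600 → van 3  [load 1700/2000]
  1900 → van 4 (new)  [load 1900/2000]
  1700 → van 5 (new)  [load 1700/2000]
  1100 → van 6 (new)  [load 1100/2000]
  1600 → van 7 (new)  [load 1600/2000]
  400 → van 7  [load 2000/2000]
  1500 → van 8 (new)  [load 1500/2000]
  1700 → van 9 (new)  [load 1700/2000]
9 vans opened.

9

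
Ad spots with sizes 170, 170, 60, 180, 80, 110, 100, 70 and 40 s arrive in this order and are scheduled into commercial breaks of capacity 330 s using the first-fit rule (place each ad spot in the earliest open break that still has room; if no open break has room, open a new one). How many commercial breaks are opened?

4

  170 → break 1 (new)  [load 170/330]
  170 → break 2 (new)  [load 170/330]
  60 → break 1  [load 230/330]
  180 → break 3 (new)  [load 180/330]
  80 → break 1  [load 310/330]
  110 → break 2  [load 280/330]
  100 → break 3  [load 280/330]
  70 → break 4 (new)  [load 70/330]
  40 → break 2  [load 320/330]
4 commercial breaks opened.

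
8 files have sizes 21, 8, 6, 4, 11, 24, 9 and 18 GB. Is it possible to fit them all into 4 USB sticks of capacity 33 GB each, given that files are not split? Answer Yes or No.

A valid assignment using 4 USB sticks:
  USB stick 1: 24 + 9 = 33
  USB stick 2: 21 + 11 = 32
  USB stick 3: 18 + 8 + 6 = 32
  USB stick 4: 4 = 4
Every load is within 33 GB, so 4 USB sticks suffice.

Yes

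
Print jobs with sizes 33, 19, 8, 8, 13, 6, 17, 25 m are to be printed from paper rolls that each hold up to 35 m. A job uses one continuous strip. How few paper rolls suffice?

Total = 33 + 25 + 19 + 17 + 13 + 8 + 8 + 6 = 129 m.
Lower bound: ⌈129/35⌉ = 4 paper rolls.
A packing using 4 paper rolls:
  roll 1: 33 = 33
  roll 2: 25 + 8 = 33
  roll 3: 19 + 13 = 32
  roll 4: 17 + 8 + 6 = 31
This matches the lower bound, so 4 is optimal.

4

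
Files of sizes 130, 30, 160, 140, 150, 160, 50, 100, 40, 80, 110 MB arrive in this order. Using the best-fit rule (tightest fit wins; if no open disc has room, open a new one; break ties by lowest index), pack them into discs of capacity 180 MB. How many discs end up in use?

8

  130 → disc 1 (new)  [load 130/180]
  30 → disc 1  [load 160/180]
  160 → disc 2 (new)  [load 160/180]
  140 → disc 3 (new)  [load 140/180]
  150 → disc 4 (new)  [load 150/180]
  160 → disc 5 (new)  [load 160/180]
  50 → disc 6 (new)  [load 50/180]
  100 → disc 6  [load 150/180]
  40 → disc 3  [load 180/180]
  80 → disc 7 (new)  [load 80/180]
  110 → disc 8 (new)  [load 110/180]
8 discs opened.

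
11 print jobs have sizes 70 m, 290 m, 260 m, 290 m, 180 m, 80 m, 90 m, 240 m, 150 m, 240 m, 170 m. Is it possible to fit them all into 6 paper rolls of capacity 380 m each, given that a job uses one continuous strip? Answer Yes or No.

No

Total = 2060 m; ⌈2060/380⌉ = 6.
The bound of 6 does not rule out 6, but exhaustive search shows no assignment into 6 paper rolls of capacity 380 m exists — the minimum is 7.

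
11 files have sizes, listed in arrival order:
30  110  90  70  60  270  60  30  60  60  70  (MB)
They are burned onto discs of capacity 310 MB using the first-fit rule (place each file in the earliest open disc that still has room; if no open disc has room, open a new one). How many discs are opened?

  30 → disc 1 (new)  [load 30/310]
  110 → disc 1  [load 140/310]
  90 → disc 1  [load 230/310]
  70 → disc 1  [load 300/310]
  60 → disc 2 (new)  [load 60/310]
  270 → disc 3 (new)  [load 270/310]
  60 → disc 2  [load 120/310]
  30 → disc 2  [load 150/310]
  60 → disc 2  [load 210/310]
  60 → disc 2  [load 270/310]
  70 → disc 4 (new)  [load 70/310]
4 discs opened.

4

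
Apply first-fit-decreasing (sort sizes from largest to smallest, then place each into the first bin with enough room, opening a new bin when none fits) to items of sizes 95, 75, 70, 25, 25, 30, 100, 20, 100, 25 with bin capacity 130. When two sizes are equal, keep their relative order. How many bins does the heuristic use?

5

Sorted descending: 100, 100, 95, 75, 70, 30, 25, 25, 25, 20.
  100 → bin 1 (new)  [load 100/130]
  100 → bin 2 (new)  [load 100/130]
  95 → bin 3 (new)  [load 95/130]
  75 → bin 4 (new)  [load 75/130]
  70 → bin 5 (new)  [load 70/130]
  30 → bin 1  [load 130/130]
  25 → bin 2  [load 125/130]
  25 → bin 3  [load 120/130]
  25 → bin 4  [load 100/130]
  20 → bin 4  [load 120/130]
5 bins opened.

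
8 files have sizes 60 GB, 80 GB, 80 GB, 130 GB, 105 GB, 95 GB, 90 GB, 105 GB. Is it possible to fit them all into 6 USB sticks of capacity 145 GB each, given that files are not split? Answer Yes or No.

Total = 745 GB; ⌈745/145⌉ = 6.
7 files each exceed half the capacity and cannot share a USB stick, forcing at least 7 USB sticks.
At least 7 USB sticks are required, but only 6 are allowed.

No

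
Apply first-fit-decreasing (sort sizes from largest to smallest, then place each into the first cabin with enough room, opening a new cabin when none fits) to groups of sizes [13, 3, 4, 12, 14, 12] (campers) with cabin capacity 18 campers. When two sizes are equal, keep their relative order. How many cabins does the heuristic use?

4

Sorted descending: 14, 13, 12, 12, 4, 3.
  14 → cabin 1 (new)  [load 14/18]
  13 → cabin 2 (new)  [load 13/18]
  12 → cabin 3 (new)  [load 12/18]
  12 → cabin 4 (new)  [load 12/18]
  4 → cabin 1  [load 18/18]
  3 → cabin 2  [load 16/18]
4 cabins opened.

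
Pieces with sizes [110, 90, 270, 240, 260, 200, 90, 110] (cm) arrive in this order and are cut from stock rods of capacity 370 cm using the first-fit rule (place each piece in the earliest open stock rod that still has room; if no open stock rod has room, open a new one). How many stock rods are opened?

  110 → stock rod 1 (new)  [load 110/370]
  90 → stock rod 1  [load 200/370]
  270 → stock rod 2 (new)  [load 270/370]
  240 → stock rod 3 (new)  [load 240/370]
  260 → stock rod 4 (new)  [load 260/370]
  200 → stock rod 5 (new)  [load 200/370]
  90 → stock rod 1  [load 290/370]
  110 → stock rod 3  [load 350/370]
5 stock rods opened.

5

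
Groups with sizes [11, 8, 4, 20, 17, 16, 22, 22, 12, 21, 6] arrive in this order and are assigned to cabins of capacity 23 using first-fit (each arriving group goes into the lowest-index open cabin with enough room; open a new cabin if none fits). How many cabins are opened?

  11 → cabin 1 (new)  [load 11/23]
  8 → cabin 1  [load 19/23]
  4 → cabin 1  [load 23/23]
  20 → cabin 2 (new)  [load 20/23]
  17 → cabin 3 (new)  [load 17/23]
  16 → cabin 4 (new)  [load 16/23]
  22 → cabin 5 (new)  [load 22/23]
  22 → cabin 6 (new)  [load 22/23]
  12 → cabin 7 (new)  [load 12/23]
  21 → cabin 8 (new)  [load 21/23]
  6 → cabin 3  [load 23/23]
8 cabins opened.

8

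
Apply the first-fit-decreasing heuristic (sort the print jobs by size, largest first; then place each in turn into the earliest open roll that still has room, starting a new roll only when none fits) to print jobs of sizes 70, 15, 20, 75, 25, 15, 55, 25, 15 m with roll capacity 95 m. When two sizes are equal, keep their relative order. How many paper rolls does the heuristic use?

4

Sorted descending: 75, 70, 55, 25, 25, 20, 15, 15, 15.
  75 → roll 1 (new)  [load 75/95]
  70 → roll 2 (new)  [load 70/95]
  55 → roll 3 (new)  [load 55/95]
  25 → roll 2  [load 95/95]
  25 → roll 3  [load 80/95]
  20 → roll 1  [load 95/95]
  15 → roll 3  [load 95/95]
  15 → roll 4 (new)  [load 15/95]
  15 → roll 4  [load 30/95]
4 paper rolls opened.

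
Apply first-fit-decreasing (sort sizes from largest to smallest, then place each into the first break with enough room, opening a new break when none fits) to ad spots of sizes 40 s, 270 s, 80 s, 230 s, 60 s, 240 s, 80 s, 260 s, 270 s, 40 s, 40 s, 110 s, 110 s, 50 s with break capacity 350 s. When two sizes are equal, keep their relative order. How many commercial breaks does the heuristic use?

6

Sorted descending: 270, 270, 260, 240, 230, 110, 110, 80, 80, 60, 50, 40, 40, 40.
  270 → break 1 (new)  [load 270/350]
  270 → break 2 (new)  [load 270/350]
  260 → break 3 (new)  [load 260/350]
  240 → break 4 (new)  [load 240/350]
  230 → break 5 (new)  [load 230/350]
  110 → break 4  [load 350/350]
  110 → break 5  [load 340/350]
  80 → break 1  [load 350/350]
  80 → break 2  [load 350/350]
  60 → break 3  [load 320/350]
  50 → break 6 (new)  [load 50/350]
  40 → break 6  [load 90/350]
  40 → break 6  [load 130/350]
  40 → break 6  [load 170/350]
6 commercial breaks opened.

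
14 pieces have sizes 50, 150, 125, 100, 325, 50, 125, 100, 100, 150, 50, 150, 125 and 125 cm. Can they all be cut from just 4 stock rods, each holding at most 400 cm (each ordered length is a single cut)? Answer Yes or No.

Total = 1725 cm; ⌈1725/400⌉ = 5.
At least 5 stock rods are required, but only 4 are allowed.

No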